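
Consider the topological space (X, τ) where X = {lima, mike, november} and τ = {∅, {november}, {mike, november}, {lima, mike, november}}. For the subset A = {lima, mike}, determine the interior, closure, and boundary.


int(A) = ∅, cl(A) = {lima, mike}, ∂A = {lima, mike}.

Closed sets in (X, τ) are complements of opens:
  closed(X, τ) = {∅, {lima}, {lima, mike}, {lima, mike, november}}.
int(A) = ⋃ {U ∈ τ : U ⊆ A}. Opens contained in A: ∅.
Taking the union of these: int(A) = ∅.
cl(A) = ⋂ {C closed : A ⊆ C}. Closed sets containing A: {lima, mike}, {lima, mike, november}.
Intersecting these: cl(A) = {lima, mike}.
∂A = cl(A) ∖ int(A) = {lima, mike} ∖ ∅ = {lima, mike}.


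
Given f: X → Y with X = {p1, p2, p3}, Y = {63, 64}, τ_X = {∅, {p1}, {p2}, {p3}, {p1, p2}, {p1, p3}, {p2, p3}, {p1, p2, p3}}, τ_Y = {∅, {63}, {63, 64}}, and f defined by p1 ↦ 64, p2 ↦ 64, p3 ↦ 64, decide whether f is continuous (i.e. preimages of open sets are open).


f IS continuous.

Compute f^{-1}(U) for each U ∈ τ_Y:
  U = ∅: f^{-1}(U) = ∅ ∈ τ_X ✓.
  U = {63}: f^{-1}(U) = ∅ ∈ τ_X ✓.
  U = {63, 64}: f^{-1}(U) = {p1, p2, p3} ∈ τ_X ✓.
Every preimage lies in τ_X, so f IS continuous.


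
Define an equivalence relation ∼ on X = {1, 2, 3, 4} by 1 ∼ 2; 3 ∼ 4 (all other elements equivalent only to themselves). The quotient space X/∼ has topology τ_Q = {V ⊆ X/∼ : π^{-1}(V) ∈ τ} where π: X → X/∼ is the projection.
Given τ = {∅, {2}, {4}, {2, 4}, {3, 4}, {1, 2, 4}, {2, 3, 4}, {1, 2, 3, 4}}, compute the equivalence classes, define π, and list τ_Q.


X/∼ = {[1=2], [3=4]}; |τ_Q| = 3.

Equivalence classes: [1=2], [3=4].
Quotient map π: X → X/∼ sends 1 ↦ [1=2], 2 ↦ [1=2], 3 ↦ [3=4], 4 ↦ [3=4].
For each subset V ⊆ X/∼, compute π^{-1}(V) ⊆ X and check whether π^{-1}(V) ∈ τ. V is open in τ_Q iff π^{-1}(V) ∈ τ.
  V = {}: π^{-1}(V) = ∅ ∈ τ ✓.
  V = {[1=2]}: π^{-1}(V) = {1, 2} ∉ τ ✗.
  V = {[3=4]}: π^{-1}(V) = {3, 4} ∈ τ ✓.
  V = {[1=2], [3=4]}: π^{-1}(V) = {1, 2, 3, 4} ∈ τ ✓.
Open sets in the quotient: τ_Q = {{}, {[3=4]}, {[1=2], [3=4]}} (3 elements).


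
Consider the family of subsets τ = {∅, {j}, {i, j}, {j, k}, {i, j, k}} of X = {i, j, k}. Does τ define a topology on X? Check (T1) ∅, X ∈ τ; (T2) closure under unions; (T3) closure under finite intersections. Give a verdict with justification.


τ IS a topology on X.

Axiom (T1): ∅ ∈ τ? Yes; X ∈ τ? Yes.
Axiom (T2/T3): check pairwise unions and intersections of members of τ.
All pairwise intersections and unions checked — each lies in τ. Therefore τ satisfies (T1), (T2), (T3): it IS a topology on X.


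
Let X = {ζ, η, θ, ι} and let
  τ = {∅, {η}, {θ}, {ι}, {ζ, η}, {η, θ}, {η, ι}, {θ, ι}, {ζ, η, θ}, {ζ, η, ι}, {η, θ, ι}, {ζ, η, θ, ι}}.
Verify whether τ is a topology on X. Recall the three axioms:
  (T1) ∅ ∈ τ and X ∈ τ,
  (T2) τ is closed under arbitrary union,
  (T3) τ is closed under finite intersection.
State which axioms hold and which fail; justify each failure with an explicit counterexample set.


τ IS a topology on X.

Axiom (T1): ∅ ∈ τ? Yes; X ∈ τ? Yes.
Axiom (T2/T3): check pairwise unions and intersections of members of τ.
All pairwise intersections and unions checked — each lies in τ. Therefore τ satisfies (T1), (T2), (T3): it IS a topology on X.


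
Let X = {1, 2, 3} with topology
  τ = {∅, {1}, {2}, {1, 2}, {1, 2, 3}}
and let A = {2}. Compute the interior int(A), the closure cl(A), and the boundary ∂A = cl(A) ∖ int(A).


int(A) = {2}, cl(A) = {2, 3}, ∂A = {3}.

Closed sets in (X, τ) are complements of opens:
  closed(X, τ) = {∅, {3}, {1, 3}, {2, 3}, {1, 2, 3}}.
int(A) = ⋃ {U ∈ τ : U ⊆ A}. Opens contained in A: ∅, {2}.
Taking the union of these: int(A) = {2}.
cl(A) = ⋂ {C closed : A ⊆ C}. Closed sets containing A: {2, 3}, {1, 2, 3}.
Intersecting these: cl(A) = {2, 3}.
∂A = cl(A) ∖ int(A) = {2, 3} ∖ {2} = {3}.


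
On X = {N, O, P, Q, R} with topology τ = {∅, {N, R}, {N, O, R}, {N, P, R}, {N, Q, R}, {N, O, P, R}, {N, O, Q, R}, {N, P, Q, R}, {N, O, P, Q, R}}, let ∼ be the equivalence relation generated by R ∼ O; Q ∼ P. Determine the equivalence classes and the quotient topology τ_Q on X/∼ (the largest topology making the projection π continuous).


X/∼ = {[N], [O=R], [P=Q]}; |τ_Q| = 3.

Equivalence classes: [N], [O=R], [P=Q].
Quotient map π: X → X/∼ sends N ↦ [N], O ↦ [O=R], P ↦ [P=Q], Q ↦ [P=Q], R ↦ [O=R].
For each subset V ⊆ X/∼, compute π^{-1}(V) ⊆ X and check whether π^{-1}(V) ∈ τ. V is open in τ_Q iff π^{-1}(V) ∈ τ.
  V = {}: π^{-1}(V) = ∅ ∈ τ ✓.
  V = {[N]}: π^{-1}(V) = {N} ∉ τ ✗.
  V = {[O=R]}: π^{-1}(V) = {O, R} ∉ τ ✗.
  V = {[N], [O=R]}: π^{-1}(V) = {N, O, R} ∈ τ ✓.
  V = {[P=Q]}: π^{-1}(V) = {P, Q} ∉ τ ✗.
  V = {[N], [P=Q]}: π^{-1}(V) = {N, P, Q} ∉ τ ✗.
  V = {[O=R], [P=Q]}: π^{-1}(V) = {O, P, Q, R} ∉ τ ✗.
  V = {[N], [O=R], [P=Q]}: π^{-1}(V) = {N, O, P, Q, R} ∈ τ ✓.
Open sets in the quotient: τ_Q = {{}, {[N], [O=R]}, {[N], [O=R], [P=Q]}} (3 elements).


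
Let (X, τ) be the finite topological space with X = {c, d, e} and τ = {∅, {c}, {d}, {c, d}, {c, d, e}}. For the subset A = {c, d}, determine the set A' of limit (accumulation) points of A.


A' = {e}

For each x ∈ X, list the open sets U ∈ τ with x ∈ U, then check whether U ∩ (A ∖ {x}) ≠ ∅ for every such U.
  x = c: open {c} ∋ x has {c} ∩ (A ∖ {c}) = ∅, so x is NOT a limit point.
  x = d: open {d} ∋ x has {d} ∩ (A ∖ {d}) = ∅, so x is NOT a limit point.
  x = e: opens ∋ x are {c, d, e}; each meets A ∖ {e}, so x IS a limit point.
Collecting: A' = {e}.


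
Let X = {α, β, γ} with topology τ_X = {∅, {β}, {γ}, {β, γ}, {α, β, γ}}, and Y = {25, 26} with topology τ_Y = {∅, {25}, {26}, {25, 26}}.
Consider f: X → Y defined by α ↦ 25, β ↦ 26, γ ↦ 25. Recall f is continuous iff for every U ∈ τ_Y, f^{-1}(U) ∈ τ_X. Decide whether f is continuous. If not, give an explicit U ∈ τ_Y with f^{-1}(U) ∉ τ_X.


f is NOT continuous.

Compute f^{-1}(U) for each U ∈ τ_Y:
  U = ∅: f^{-1}(U) = ∅ ∈ τ_X ✓.
  U = {25}: f^{-1}(U) = {α, γ} ∉ τ_X ✗.
  U = {26}: f^{-1}(U) = {β} ∈ τ_X ✓.
  U = {25, 26}: f^{-1}(U) = {α, β, γ} ∈ τ_X ✓.
Found U = {25} with f^{-1}(U) = {α, γ} not in τ_X. Therefore f is NOT continuous.


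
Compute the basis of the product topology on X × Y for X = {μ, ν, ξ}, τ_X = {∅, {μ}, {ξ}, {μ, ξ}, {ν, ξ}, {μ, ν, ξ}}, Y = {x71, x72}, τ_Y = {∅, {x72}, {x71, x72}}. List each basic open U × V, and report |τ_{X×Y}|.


Basis B = {∅ × ∅, {μ} × {x72}, {ξ} × {x72}, {μ} × {x71, x72}, {μ, ξ} × {x72}, {ν, ξ} × {x72}, {ξ} × {x71, x72}, {μ, ν, ξ} × {x72}, {μ, ξ} × {x71, x72}, {ν, ξ} × {x71, x72}, {μ, ν, ξ} × {x71, x72}}; |τ_{X×Y}| = 18.

Enumerate products U × V with U ∈ τ_X, V ∈ τ_Y (deduplicated):
  ∅ × ∅ = {} (∅)
  {μ} × {x72} = {(μ,x72)}
  {ξ} × {x72} = {(ξ,x72)}
  {μ} × {x71, x72} = {(μ,x71), (μ,x72)}
  {μ, ξ} × {x72} = {(μ,x72), (ξ,x72)}
  {ν, ξ} × {x72} = {(ν,x72), (ξ,x72)}
  {ξ} × {x71, x72} = {(ξ,x71), (ξ,x72)}
  {μ, ν, ξ} × {x72} = {(μ,x72), (ν,x72), (ξ,x72)}
  {μ, ξ} × {x71, x72} = {(μ,x71), (μ,x72), (ξ,x71), (ξ,x72)}
  {ν, ξ} × {x71, x72} = {(ν,x71), (ν,x72), (ξ,x71), (ξ,x72)}
  {μ, ν, ξ} × {x71, x72} = {(μ,x71), (μ,x72), (ν,x71), (ν,x72), (ξ,x71), (ξ,x72)}
These 11 distinct sets form the basis B.
Close under arbitrary unions to get τ_{X×Y}; counting gives |τ_{X×Y}| = 18.


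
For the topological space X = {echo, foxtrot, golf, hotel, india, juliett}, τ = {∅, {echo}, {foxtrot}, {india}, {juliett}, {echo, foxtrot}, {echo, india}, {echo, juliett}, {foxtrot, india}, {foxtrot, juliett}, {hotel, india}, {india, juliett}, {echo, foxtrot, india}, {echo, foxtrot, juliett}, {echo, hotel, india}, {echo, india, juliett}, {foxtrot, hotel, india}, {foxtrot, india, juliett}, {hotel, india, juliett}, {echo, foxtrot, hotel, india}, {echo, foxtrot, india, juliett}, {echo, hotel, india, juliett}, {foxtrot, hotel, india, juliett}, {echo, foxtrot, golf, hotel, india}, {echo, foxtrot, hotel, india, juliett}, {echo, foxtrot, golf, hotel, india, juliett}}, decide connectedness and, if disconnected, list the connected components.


(X, τ) is disconnected; components = [{juliett}, {echo, foxtrot, golf, hotel, india}].

Find clopen sets (U ∈ τ with X ∖ U ∈ τ):
  U = ∅, X ∖ U = {echo, foxtrot, golf, hotel, india, juliett} — both open, so U is clopen.
  U = {juliett}, X ∖ U = {echo, foxtrot, golf, hotel, india} — both open, so U is clopen.
  U = {echo, foxtrot, golf, hotel, india}, X ∖ U = {juliett} — both open, so U is clopen.
  U = {echo, foxtrot, golf, hotel, india, juliett}, X ∖ U = ∅ — both open, so U is clopen.
Nontrivial clopen(s) exist: e.g. {echo, foxtrot, golf, hotel, india}. So (X, τ) is disconnected.
Compute connected components by grouping points that agree on all clopens:
  component: {juliett}
  component: {echo, foxtrot, golf, hotel, india}


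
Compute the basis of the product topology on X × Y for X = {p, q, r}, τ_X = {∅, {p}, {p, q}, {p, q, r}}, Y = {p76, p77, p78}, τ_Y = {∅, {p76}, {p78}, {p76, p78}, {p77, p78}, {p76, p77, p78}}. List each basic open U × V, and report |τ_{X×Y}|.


Basis B = {∅ × ∅, {p} × {p76}, {p} × {p78}, {p} × {p76, p78}, {p, q} × {p76}, {p} × {p77, p78}, {p, q} × {p78}, {p} × {p76, p77, p78}, {p, q, r} × {p76}, {p, q, r} × {p78}, {p, q} × {p76, p78}, {p, q} × {p77, p78}, {p, q} × {p76, p77, p78}, {p, q, r} × {p76, p78}, {p, q, r} × {p77, p78}, {p, q, r} × {p76, p77, p78}}; |τ_{X×Y}| = 40.

Enumerate products U × V with U ∈ τ_X, V ∈ τ_Y (deduplicated):
  ∅ × ∅ = {} (∅)
  {p} × {p76} = {(p,p76)}
  {p} × {p78} = {(p,p78)}
  {p} × {p76, p78} = {(p,p76), (p,p78)}
  {p, q} × {p76} = {(p,p76), (q,p76)}
  {p} × {p77, p78} = {(p,p77), (p,p78)}
  {p, q} × {p78} = {(p,p78), (q,p78)}
  {p} × {p76, p77, p78} = {(p,p76), (p,p77), (p,p78)}
  {p, q, r} × {p76} = {(p,p76), (q,p76), (r,p76)}
  {p, q, r} × {p78} = {(p,p78), (q,p78), (r,p78)}
  {p, q} × {p76, p78} = {(p,p76), (p,p78), (q,p76), (q,p78)}
  {p, q} × {p77, p78} = {(p,p77), (p,p78), (q,p77), (q,p78)}
  {p, q} × {p76, p77, p78} = {(p,p76), (p,p77), (p,p78), (q,p76), (q,p77), (q,p78)}
  {p, q, r} × {p76, p78} = {(p,p76), (p,p78), (q,p76), (q,p78), (r,p76), (r,p78)}
  {p, q, r} × {p77, p78} = {(p,p77), (p,p78), (q,p77), (q,p78), (r,p77), (r,p78)}
  {p, q, r} × {p76, p77, p78} = {(p,p76), (p,p77), (p,p78), (q,p76), (q,p77), (q,p78), (r,p76), (r,p77), (r,p78)}
These 16 distinct sets form the basis B.
Close under arbitrary unions to get τ_{X×Y}; counting gives |τ_{X×Y}| = 40.


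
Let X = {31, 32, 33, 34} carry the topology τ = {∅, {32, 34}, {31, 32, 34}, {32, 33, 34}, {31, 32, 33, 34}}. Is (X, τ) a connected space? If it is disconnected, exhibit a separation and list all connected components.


(X, τ) is connected.

Find clopen sets (U ∈ τ with X ∖ U ∈ τ):
  U = ∅, X ∖ U = {31, 32, 33, 34} — both open, so U is clopen.
  U = {31, 32, 33, 34}, X ∖ U = ∅ — both open, so U is clopen.
Only trivial clopens (∅ and X) exist, so (X, τ) is connected.
Compute connected components by grouping points that agree on all clopens:
  component: {31, 32, 33, 34}


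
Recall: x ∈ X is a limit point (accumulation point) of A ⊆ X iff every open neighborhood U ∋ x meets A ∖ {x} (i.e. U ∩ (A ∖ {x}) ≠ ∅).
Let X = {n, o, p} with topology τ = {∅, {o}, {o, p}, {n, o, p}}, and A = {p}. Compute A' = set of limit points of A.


A' = {n}

For each x ∈ X, list the open sets U ∈ τ with x ∈ U, then check whether U ∩ (A ∖ {x}) ≠ ∅ for every such U.
  x = n: opens ∋ x are {n, o, p}; each meets A ∖ {n}, so x IS a limit point.
  x = o: open {o} ∋ x has {o} ∩ (A ∖ {o}) = ∅, so x is NOT a limit point.
  x = p: open {o, p} ∋ x has {o, p} ∩ (A ∖ {p}) = ∅, so x is NOT a limit point.
Collecting: A' = {n}.


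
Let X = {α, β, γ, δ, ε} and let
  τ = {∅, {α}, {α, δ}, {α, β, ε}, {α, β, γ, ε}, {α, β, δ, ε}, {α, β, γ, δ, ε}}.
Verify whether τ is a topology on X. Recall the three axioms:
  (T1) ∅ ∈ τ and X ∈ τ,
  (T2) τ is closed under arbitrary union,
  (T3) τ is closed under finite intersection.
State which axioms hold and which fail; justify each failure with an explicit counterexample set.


τ IS a topology on X.

Axiom (T1): ∅ ∈ τ? Yes; X ∈ τ? Yes.
Axiom (T2/T3): check pairwise unions and intersections of members of τ.
All pairwise intersections and unions checked — each lies in τ. Therefore τ satisfies (T1), (T2), (T3): it IS a topology on X.


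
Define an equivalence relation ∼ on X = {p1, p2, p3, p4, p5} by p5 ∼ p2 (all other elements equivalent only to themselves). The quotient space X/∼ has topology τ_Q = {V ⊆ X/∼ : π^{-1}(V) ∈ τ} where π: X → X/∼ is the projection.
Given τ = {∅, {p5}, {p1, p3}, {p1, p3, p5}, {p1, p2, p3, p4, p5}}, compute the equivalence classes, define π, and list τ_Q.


X/∼ = {[p1], [p2=p5], [p3], [p4]}; |τ_Q| = 3.

Equivalence classes: [p1], [p2=p5], [p3], [p4].
Quotient map π: X → X/∼ sends p1 ↦ [p1], p2 ↦ [p2=p5], p3 ↦ [p3], p4 ↦ [p4], p5 ↦ [p2=p5].
For each subset V ⊆ X/∼, compute π^{-1}(V) ⊆ X and check whether π^{-1}(V) ∈ τ. V is open in τ_Q iff π^{-1}(V) ∈ τ.
  V = {}: π^{-1}(V) = ∅ ∈ τ ✓.
  V = {[p1]}: π^{-1}(V) = {p1} ∉ τ ✗.
  V = {[p2=p5]}: π^{-1}(V) = {p2, p5} ∉ τ ✗.
  V = {[p1], [p2=p5]}: π^{-1}(V) = {p1, p2, p5} ∉ τ ✗.
  V = {[p3]}: π^{-1}(V) = {p3} ∉ τ ✗.
  V = {[p1], [p3]}: π^{-1}(V) = {p1, p3} ∈ τ ✓.
  V = {[p2=p5], [p3]}: π^{-1}(V) = {p2, p3, p5} ∉ τ ✗.
  V = {[p1], [p2=p5], [p3]}: π^{-1}(V) = {p1, p2, p3, p5} ∉ τ ✗.
  V = {[p4]}: π^{-1}(V) = {p4} ∉ τ ✗.
  V = {[p1], [p4]}: π^{-1}(V) = {p1, p4} ∉ τ ✗.
  V = {[p2=p5], [p4]}: π^{-1}(V) = {p2, p4, p5} ∉ τ ✗.
  V = {[p1], [p2=p5], [p4]}: π^{-1}(V) = {p1, p2, p4, p5} ∉ τ ✗.
  V = {[p3], [p4]}: π^{-1}(V) = {p3, p4} ∉ τ ✗.
  V = {[p1], [p3], [p4]}: π^{-1}(V) = {p1, p3, p4} ∉ τ ✗.
  V = {[p2=p5], [p3], [p4]}: π^{-1}(V) = {p2, p3, p4, p5} ∉ τ ✗.
  V = {[p1], [p2=p5], [p3], [p4]}: π^{-1}(V) = {p1, p2, p3, p4, p5} ∈ τ ✓.
Open sets in the quotient: τ_Q = {{}, {[p1], [p3]}, {[p1], [p2=p5], [p3], [p4]}} (3 elements).


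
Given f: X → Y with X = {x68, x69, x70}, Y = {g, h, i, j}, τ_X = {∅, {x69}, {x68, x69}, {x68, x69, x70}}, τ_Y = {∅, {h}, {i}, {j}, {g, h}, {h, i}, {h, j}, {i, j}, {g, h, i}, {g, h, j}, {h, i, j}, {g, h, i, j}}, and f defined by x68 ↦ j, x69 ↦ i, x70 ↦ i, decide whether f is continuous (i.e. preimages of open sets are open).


f is NOT continuous.

Compute f^{-1}(U) for each U ∈ τ_Y:
  U = ∅: f^{-1}(U) = ∅ ∈ τ_X ✓.
  U = {h}: f^{-1}(U) = ∅ ∈ τ_X ✓.
  U = {i}: f^{-1}(U) = {x69, x70} ∉ τ_X ✗.
  U = {j}: f^{-1}(U) = {x68} ∉ τ_X ✗.
  U = {g, h}: f^{-1}(U) = ∅ ∈ τ_X ✓.
  U = {h, i}: f^{-1}(U) = {x69, x70} ∉ τ_X ✗.
  U = {h, j}: f^{-1}(U) = {x68} ∉ τ_X ✗.
  U = {i, j}: f^{-1}(U) = {x68, x69, x70} ∈ τ_X ✓.
  U = {g, h, i}: f^{-1}(U) = {x69, x70} ∉ τ_X ✗.
  U = {g, h, j}: f^{-1}(U) = {x68} ∉ τ_X ✗.
  U = {h, i, j}: f^{-1}(U) = {x68, x69, x70} ∈ τ_X ✓.
  U = {g, h, i, j}: f^{-1}(U) = {x68, x69, x70} ∈ τ_X ✓.
Found U = {i} with f^{-1}(U) = {x69, x70} not in τ_X. Therefore f is NOT continuous.


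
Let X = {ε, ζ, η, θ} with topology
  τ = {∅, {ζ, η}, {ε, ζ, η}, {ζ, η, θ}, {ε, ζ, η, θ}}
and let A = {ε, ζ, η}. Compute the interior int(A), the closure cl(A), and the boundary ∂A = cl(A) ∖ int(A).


int(A) = {ε, ζ, η}, cl(A) = {ε, ζ, η, θ}, ∂A = {θ}.

Closed sets in (X, τ) are complements of opens:
  closed(X, τ) = {∅, {ε}, {θ}, {ε, θ}, {ε, ζ, η, θ}}.
int(A) = ⋃ {U ∈ τ : U ⊆ A}. Opens contained in A: ∅, {ζ, η}, {ε, ζ, η}.
Taking the union of these: int(A) = {ε, ζ, η}.
cl(A) = ⋂ {C closed : A ⊆ C}. Closed sets containing A: {ε, ζ, η, θ}.
Intersecting these: cl(A) = {ε, ζ, η, θ}.
∂A = cl(A) ∖ int(A) = {ε, ζ, η, θ} ∖ {ε, ζ, η} = {θ}.


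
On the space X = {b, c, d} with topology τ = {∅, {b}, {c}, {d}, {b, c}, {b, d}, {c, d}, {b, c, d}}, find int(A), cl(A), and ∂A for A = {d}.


int(A) = {d}, cl(A) = {d}, ∂A = ∅.

Closed sets in (X, τ) are complements of opens:
  closed(X, τ) = {∅, {b}, {c}, {d}, {b, c}, {b, d}, {c, d}, {b, c, d}}.
int(A) = ⋃ {U ∈ τ : U ⊆ A}. Opens contained in A: ∅, {d}.
Taking the union of these: int(A) = {d}.
cl(A) = ⋂ {C closed : A ⊆ C}. Closed sets containing A: {d}, {b, d}, {c, d}, {b, c, d}.
Intersecting these: cl(A) = {d}.
∂A = cl(A) ∖ int(A) = {d} ∖ {d} = ∅.


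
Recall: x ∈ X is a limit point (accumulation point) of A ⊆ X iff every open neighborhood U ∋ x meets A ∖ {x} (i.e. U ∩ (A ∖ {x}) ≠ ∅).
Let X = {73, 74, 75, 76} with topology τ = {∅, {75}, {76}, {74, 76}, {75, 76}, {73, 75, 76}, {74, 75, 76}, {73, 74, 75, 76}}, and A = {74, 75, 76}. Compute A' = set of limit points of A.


A' = {73, 74}

For each x ∈ X, list the open sets U ∈ τ with x ∈ U, then check whether U ∩ (A ∖ {x}) ≠ ∅ for every such U.
  x = 73: opens ∋ x are {73, 75, 76}, {73, 74, 75, 76}; each meets A ∖ {73}, so x IS a limit point.
  x = 74: opens ∋ x are {74, 76}, {74, 75, 76}, {73, 74, 75, 76}; each meets A ∖ {74}, so x IS a limit point.
  x = 75: open {75} ∋ x has {75} ∩ (A ∖ {75}) = ∅, so x is NOT a limit point.
  x = 76: open {76} ∋ x has {76} ∩ (A ∖ {76}) = ∅, so x is NOT a limit point.
Collecting: A' = {73, 74}.


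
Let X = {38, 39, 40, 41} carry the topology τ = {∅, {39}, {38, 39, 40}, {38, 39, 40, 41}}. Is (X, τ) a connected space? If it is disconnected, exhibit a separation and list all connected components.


(X, τ) is connected.

Find clopen sets (U ∈ τ with X ∖ U ∈ τ):
  U = ∅, X ∖ U = {38, 39, 40, 41} — both open, so U is clopen.
  U = {38, 39, 40, 41}, X ∖ U = ∅ — both open, so U is clopen.
Only trivial clopens (∅ and X) exist, so (X, τ) is connected.
Compute connected components by grouping points that agree on all clopens:
  component: {38, 39, 40, 41}


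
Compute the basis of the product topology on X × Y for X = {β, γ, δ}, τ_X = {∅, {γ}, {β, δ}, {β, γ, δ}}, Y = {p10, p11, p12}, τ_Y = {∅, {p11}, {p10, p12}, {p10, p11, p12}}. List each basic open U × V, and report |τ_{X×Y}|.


Basis B = {∅ × ∅, {γ} × {p11}, {β, δ} × {p11}, {γ} × {p10, p12}, {β, γ, δ} × {p11}, {γ} × {p10, p11, p12}, {β, δ} × {p10, p12}, {β, δ} × {p10, p11, p12}, {β, γ, δ} × {p10, p12}, {β, γ, δ} × {p10, p11, p12}}; |τ_{X×Y}| = 16.

Enumerate products U × V with U ∈ τ_X, V ∈ τ_Y (deduplicated):
  ∅ × ∅ = {} (∅)
  {γ} × {p11} = {(γ,p11)}
  {β, δ} × {p11} = {(β,p11), (δ,p11)}
  {γ} × {p10, p12} = {(γ,p10), (γ,p12)}
  {β, γ, δ} × {p11} = {(β,p11), (γ,p11), (δ,p11)}
  {γ} × {p10, p11, p12} = {(γ,p10), (γ,p11), (γ,p12)}
  {β, δ} × {p10, p12} = {(β,p10), (β,p12), (δ,p10), (δ,p12)}
  {β, δ} × {p10, p11, p12} = {(β,p10), (β,p11), (β,p12), (δ,p10), (δ,p11), (δ,p12)}
  {β, γ, δ} × {p10, p12} = {(β,p10), (β,p12), (γ,p10), (γ,p12), (δ,p10), (δ,p12)}
  {β, γ, δ} × {p10, p11, p12} = {(β,p10), (β,p11), (β,p12), (γ,p10), (γ,p11), (γ,p12), (δ,p10), (δ,p11), (δ,p12)}
These 10 distinct sets form the basis B.
Close under arbitrary unions to get τ_{X×Y}; counting gives |τ_{X×Y}| = 16.


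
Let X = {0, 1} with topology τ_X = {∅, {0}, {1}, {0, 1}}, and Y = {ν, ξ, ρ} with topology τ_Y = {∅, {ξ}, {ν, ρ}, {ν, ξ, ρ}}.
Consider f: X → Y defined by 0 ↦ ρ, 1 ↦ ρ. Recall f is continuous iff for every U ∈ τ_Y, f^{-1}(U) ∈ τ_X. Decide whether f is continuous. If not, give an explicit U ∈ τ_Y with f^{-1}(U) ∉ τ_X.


f IS continuous.

Compute f^{-1}(U) for each U ∈ τ_Y:
  U = ∅: f^{-1}(U) = ∅ ∈ τ_X ✓.
  U = {ξ}: f^{-1}(U) = ∅ ∈ τ_X ✓.
  U = {ν, ρ}: f^{-1}(U) = {0, 1} ∈ τ_X ✓.
  U = {ν, ξ, ρ}: f^{-1}(U) = {0, 1} ∈ τ_X ✓.
Every preimage lies in τ_X, so f IS continuous.


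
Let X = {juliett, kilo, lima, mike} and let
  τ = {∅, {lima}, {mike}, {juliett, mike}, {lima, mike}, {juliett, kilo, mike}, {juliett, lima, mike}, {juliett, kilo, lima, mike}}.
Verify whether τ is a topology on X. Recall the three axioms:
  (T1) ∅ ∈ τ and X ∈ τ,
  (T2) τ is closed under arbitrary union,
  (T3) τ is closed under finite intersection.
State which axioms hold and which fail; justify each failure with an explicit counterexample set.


τ IS a topology on X.

Axiom (T1): ∅ ∈ τ? Yes; X ∈ τ? Yes.
Axiom (T2/T3): check pairwise unions and intersections of members of τ.
All pairwise intersections and unions checked — each lies in τ. Therefore τ satisfies (T1), (T2), (T3): it IS a topology on X.


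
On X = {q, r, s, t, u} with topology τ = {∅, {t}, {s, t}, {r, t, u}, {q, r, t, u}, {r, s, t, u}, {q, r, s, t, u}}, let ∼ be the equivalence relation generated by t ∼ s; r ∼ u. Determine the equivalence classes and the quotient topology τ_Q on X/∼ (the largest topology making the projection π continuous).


X/∼ = {[q], [r=u], [s=t]}; |τ_Q| = 4.

Equivalence classes: [q], [r=u], [s=t].
Quotient map π: X → X/∼ sends q ↦ [q], r ↦ [r=u], s ↦ [s=t], t ↦ [s=t], u ↦ [r=u].
For each subset V ⊆ X/∼, compute π^{-1}(V) ⊆ X and check whether π^{-1}(V) ∈ τ. V is open in τ_Q iff π^{-1}(V) ∈ τ.
  V = {}: π^{-1}(V) = ∅ ∈ τ ✓.
  V = {[q]}: π^{-1}(V) = {q} ∉ τ ✗.
  V = {[r=u]}: π^{-1}(V) = {r, u} ∉ τ ✗.
  V = {[q], [r=u]}: π^{-1}(V) = {q, r, u} ∉ τ ✗.
  V = {[s=t]}: π^{-1}(V) = {s, t} ∈ τ ✓.
  V = {[q], [s=t]}: π^{-1}(V) = {q, s, t} ∉ τ ✗.
  V = {[r=u], [s=t]}: π^{-1}(V) = {r, s, t, u} ∈ τ ✓.
  V = {[q], [r=u], [s=t]}: π^{-1}(V) = {q, r, s, t, u} ∈ τ ✓.
Open sets in the quotient: τ_Q = {{}, {[s=t]}, {[r=u], [s=t]}, {[q], [r=u], [s=t]}} (4 elements).


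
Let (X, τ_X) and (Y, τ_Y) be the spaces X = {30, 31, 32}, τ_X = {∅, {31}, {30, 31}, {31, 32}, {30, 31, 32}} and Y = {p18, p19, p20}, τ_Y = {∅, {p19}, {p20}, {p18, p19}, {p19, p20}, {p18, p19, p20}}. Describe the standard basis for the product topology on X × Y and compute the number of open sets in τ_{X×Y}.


Basis B = {∅ × ∅, {31} × {p19}, {31} × {p20}, {30, 31} × {p19}, {30, 31} × {p20}, {31} × {p18, p19}, {31} × {p19, p20}, {31, 32} × {p19}, {31, 32} × {p20}, {30, 31, 32} × {p19}, {30, 31, 32} × {p20}, {31} × {p18, p19, p20}, {30, 31} × {p18, p19}, {30, 31} × {p19, p20}, {31, 32} × {p18, p19}, {31, 32} × {p19, p20}, {30, 31} × {p18, p19, p20}, {30, 31, 32} × {p18, p19}, {30, 31, 32} × {p19, p20}, {31, 32} × {p18, p19, p20}, {30, 31, 32} × {p18, p19, p20}}; |τ_{X×Y}| = 70.

Enumerate products U × V with U ∈ τ_X, V ∈ τ_Y (deduplicated):
  ∅ × ∅ = {} (∅)
  {31} × {p19} = {(31,p19)}
  {31} × {p20} = {(31,p20)}
  {30, 31} × {p19} = {(30,p19), (31,p19)}
  {30, 31} × {p20} = {(30,p20), (31,p20)}
  {31} × {p18, p19} = {(31,p18), (31,p19)}
  {31} × {p19, p20} = {(31,p19), (31,p20)}
  {31, 32} × {p19} = {(31,p19), (32,p19)}
  {31, 32} × {p20} = {(31,p20), (32,p20)}
  {30, 31, 32} × {p19} = {(30,p19), (31,p19), (32,p19)}
  {30, 31, 32} × {p20} = {(30,p20), (31,p20), (32,p20)}
  {31} × {p18, p19, p20} = {(31,p18), (31,p19), (31,p20)}
  {30, 31} × {p18, p19} = {(30,p18), (30,p19), (31,p18), (31,p19)}
  {30, 31} × {p19, p20} = {(30,p19), (30,p20), (31,p19), (31,p20)}
  {31, 32} × {p18, p19} = {(31,p18), (31,p19), (32,p18), (32,p19)}
  {31, 32} × {p19, p20} = {(31,p19), (31,p20), (32,p19), (32,p20)}
  {30, 31} × {p18, p19, p20} = {(30,p18), (30,p19), (30,p20), (31,p18), (31,p19), (31,p20)}
  {30, 31, 32} × {p18, p19} = {(30,p18), (30,p19), (31,p18), (31,p19), (32,p18), (32,p19)}
  {30, 31, 32} × {p19, p20} = {(30,p19), (30,p20), (31,p19), (31,p20), (32,p19), (32,p20)}
  {31, 32} × {p18, p19, p20} = {(31,p18), (31,p19), (31,p20), (32,p18), (32,p19), (32,p20)}
  {30, 31, 32} × {p18, p19, p20} = {(30,p18), (30,p19), (30,p20), (31,p18), (31,p19), (31,p20), (32,p18), (32,p19), (32,p20)}
These 21 distinct sets form the basis B.
Close under arbitrary unions to get τ_{X×Y}; counting gives |τ_{X×Y}| = 70.


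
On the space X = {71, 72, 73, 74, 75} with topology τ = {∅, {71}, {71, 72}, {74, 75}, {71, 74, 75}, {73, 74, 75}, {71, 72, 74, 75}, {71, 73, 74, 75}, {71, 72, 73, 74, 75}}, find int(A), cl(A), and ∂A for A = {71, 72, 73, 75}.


int(A) = {71, 72}, cl(A) = {71, 72, 73, 74, 75}, ∂A = {73, 74, 75}.

Closed sets in (X, τ) are complements of opens:
  closed(X, τ) = {∅, {72}, {73}, {71, 72}, {72, 73}, {71, 72, 73}, {73, 74, 75}, {72, 73, 74, 75}, {71, 72, 73, 74, 75}}.
int(A) = ⋃ {U ∈ τ : U ⊆ A}. Opens contained in A: ∅, {71}, {71, 72}.
Taking the union of these: int(A) = {71, 72}.
cl(A) = ⋂ {C closed : A ⊆ C}. Closed sets containing A: {71, 72, 73, 74, 75}.
Intersecting these: cl(A) = {71, 72, 73, 74, 75}.
∂A = cl(A) ∖ int(A) = {71, 72, 73, 74, 75} ∖ {71, 72} = {73, 74, 75}.


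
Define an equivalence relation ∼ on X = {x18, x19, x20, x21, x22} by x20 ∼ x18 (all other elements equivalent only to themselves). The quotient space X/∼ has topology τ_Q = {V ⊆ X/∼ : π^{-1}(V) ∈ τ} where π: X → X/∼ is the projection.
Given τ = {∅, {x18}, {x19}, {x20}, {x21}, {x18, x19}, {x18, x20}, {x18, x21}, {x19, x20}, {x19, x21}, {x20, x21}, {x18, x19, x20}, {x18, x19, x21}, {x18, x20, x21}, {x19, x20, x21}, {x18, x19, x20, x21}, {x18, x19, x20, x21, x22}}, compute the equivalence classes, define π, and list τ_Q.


X/∼ = {[x18=x20], [x19], [x21], [x22]}; |τ_Q| = 9.

Equivalence classes: [x18=x20], [x19], [x21], [x22].
Quotient map π: X → X/∼ sends x18 ↦ [x18=x20], x19 ↦ [x19], x20 ↦ [x18=x20], x21 ↦ [x21], x22 ↦ [x22].
For each subset V ⊆ X/∼, compute π^{-1}(V) ⊆ X and check whether π^{-1}(V) ∈ τ. V is open in τ_Q iff π^{-1}(V) ∈ τ.
  V = {}: π^{-1}(V) = ∅ ∈ τ ✓.
  V = {[x18=x20]}: π^{-1}(V) = {x18, x20} ∈ τ ✓.
  V = {[x19]}: π^{-1}(V) = {x19} ∈ τ ✓.
  V = {[x18=x20], [x19]}: π^{-1}(V) = {x18, x19, x20} ∈ τ ✓.
  V = {[x21]}: π^{-1}(V) = {x21} ∈ τ ✓.
  V = {[x18=x20], [x21]}: π^{-1}(V) = {x18, x20, x21} ∈ τ ✓.
  V = {[x19], [x21]}: π^{-1}(V) = {x19, x21} ∈ τ ✓.
  V = {[x18=x20], [x19], [x21]}: π^{-1}(V) = {x18, x19, x20, x21} ∈ τ ✓.
  V = {[x22]}: π^{-1}(V) = {x22} ∉ τ ✗.
  V = {[x18=x20], [x22]}: π^{-1}(V) = {x18, x20, x22} ∉ τ ✗.
  V = {[x19], [x22]}: π^{-1}(V) = {x19, x22} ∉ τ ✗.
  V = {[x18=x20], [x19], [x22]}: π^{-1}(V) = {x18, x19, x20, x22} ∉ τ ✗.
  V = {[x21], [x22]}: π^{-1}(V) = {x21, x22} ∉ τ ✗.
  V = {[x18=x20], [x21], [x22]}: π^{-1}(V) = {x18, x20, x21, x22} ∉ τ ✗.
  V = {[x19], [x21], [x22]}: π^{-1}(V) = {x19, x21, x22} ∉ τ ✗.
  V = {[x18=x20], [x19], [x21], [x22]}: π^{-1}(V) = {x18, x19, x20, x21, x22} ∈ τ ✓.
Open sets in the quotient: τ_Q = {{}, {[x18=x20]}, {[x19]}, {[x18=x20], [x19]}, {[x21]}, {[x18=x20], [x21]}, {[x19], [x21]}, {[x18=x20], [x19], [x21]}, {[x18=x20], [x19], [x21], [x22]}} (9 elements).


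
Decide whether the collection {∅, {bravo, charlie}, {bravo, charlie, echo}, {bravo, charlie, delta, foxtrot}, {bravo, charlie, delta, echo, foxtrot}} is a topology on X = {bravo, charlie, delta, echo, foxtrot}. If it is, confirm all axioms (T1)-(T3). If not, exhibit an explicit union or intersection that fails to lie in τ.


τ IS a topology on X.

Axiom (T1): ∅ ∈ τ? Yes; X ∈ τ? Yes.
Axiom (T2/T3): check pairwise unions and intersections of members of τ.
All pairwise intersections and unions checked — each lies in τ. Therefore τ satisfies (T1), (T2), (T3): it IS a topology on X.


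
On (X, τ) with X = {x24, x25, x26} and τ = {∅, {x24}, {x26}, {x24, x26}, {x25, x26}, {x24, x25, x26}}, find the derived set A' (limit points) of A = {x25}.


A' = ∅

For each x ∈ X, list the open sets U ∈ τ with x ∈ U, then check whether U ∩ (A ∖ {x}) ≠ ∅ for every such U.
  x = x24: open {x24} ∋ x has {x24} ∩ (A ∖ {x24}) = ∅, so x is NOT a limit point.
  x = x25: open {x25, x26} ∋ x has {x25, x26} ∩ (A ∖ {x25}) = ∅, so x is NOT a limit point.
  x = x26: open {x26} ∋ x has {x26} ∩ (A ∖ {x26}) = ∅, so x is NOT a limit point.
Collecting: A' = ∅.


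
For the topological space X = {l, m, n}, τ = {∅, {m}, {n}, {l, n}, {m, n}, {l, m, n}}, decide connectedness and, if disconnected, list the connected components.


(X, τ) is disconnected; components = [{m}, {l, n}].

Find clopen sets (U ∈ τ with X ∖ U ∈ τ):
  U = ∅, X ∖ U = {l, m, n} — both open, so U is clopen.
  U = {m}, X ∖ U = {l, n} — both open, so U is clopen.
  U = {l, n}, X ∖ U = {m} — both open, so U is clopen.
  U = {l, m, n}, X ∖ U = ∅ — both open, so U is clopen.
Nontrivial clopen(s) exist: e.g. {m}. So (X, τ) is disconnected.
Compute connected components by grouping points that agree on all clopens:
  component: {m}
  component: {l, n}


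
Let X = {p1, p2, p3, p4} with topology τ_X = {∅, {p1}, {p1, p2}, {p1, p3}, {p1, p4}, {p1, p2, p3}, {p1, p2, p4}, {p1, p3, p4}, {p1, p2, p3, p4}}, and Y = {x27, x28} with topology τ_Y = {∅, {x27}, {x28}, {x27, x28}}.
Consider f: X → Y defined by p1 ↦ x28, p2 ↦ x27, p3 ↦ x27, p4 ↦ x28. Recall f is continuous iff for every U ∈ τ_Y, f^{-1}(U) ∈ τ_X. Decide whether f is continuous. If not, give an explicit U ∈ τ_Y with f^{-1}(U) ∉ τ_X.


f is NOT continuous.

Compute f^{-1}(U) for each U ∈ τ_Y:
  U = ∅: f^{-1}(U) = ∅ ∈ τ_X ✓.
  U = {x27}: f^{-1}(U) = {p2, p3} ∉ τ_X ✗.
  U = {x28}: f^{-1}(U) = {p1, p4} ∈ τ_X ✓.
  U = {x27, x28}: f^{-1}(U) = {p1, p2, p3, p4} ∈ τ_X ✓.
Found U = {x27} with f^{-1}(U) = {p2, p3} not in τ_X. Therefore f is NOT continuous.


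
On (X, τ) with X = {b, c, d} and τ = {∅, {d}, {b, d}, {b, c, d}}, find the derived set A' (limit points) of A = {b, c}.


A' = {c}

For each x ∈ X, list the open sets U ∈ τ with x ∈ U, then check whether U ∩ (A ∖ {x}) ≠ ∅ for every such U.
  x = b: open {b, d} ∋ x has {b, d} ∩ (A ∖ {b}) = ∅, so x is NOT a limit point.
  x = c: opens ∋ x are {b, c, d}; each meets A ∖ {c}, so x IS a limit point.
  x = d: open {d} ∋ x has {d} ∩ (A ∖ {d}) = ∅, so x is NOT a limit point.
Collecting: A' = {c}.


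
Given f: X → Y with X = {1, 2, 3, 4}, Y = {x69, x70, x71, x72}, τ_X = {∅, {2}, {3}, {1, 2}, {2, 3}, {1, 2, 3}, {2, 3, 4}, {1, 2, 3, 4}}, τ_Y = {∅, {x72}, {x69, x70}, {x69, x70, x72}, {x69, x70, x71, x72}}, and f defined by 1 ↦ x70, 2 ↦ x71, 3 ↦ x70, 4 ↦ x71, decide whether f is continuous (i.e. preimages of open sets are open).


f is NOT continuous.

Compute f^{-1}(U) for each U ∈ τ_Y:
  U = ∅: f^{-1}(U) = ∅ ∈ τ_X ✓.
  U = {x72}: f^{-1}(U) = ∅ ∈ τ_X ✓.
  U = {x69, x70}: f^{-1}(U) = {1, 3} ∉ τ_X ✗.
  U = {x69, x70, x72}: f^{-1}(U) = {1, 3} ∉ τ_X ✗.
  U = {x69, x70, x71, x72}: f^{-1}(U) = {1, 2, 3, 4} ∈ τ_X ✓.
Found U = {x69, x70} with f^{-1}(U) = {1, 3} not in τ_X. Therefore f is NOT continuous.


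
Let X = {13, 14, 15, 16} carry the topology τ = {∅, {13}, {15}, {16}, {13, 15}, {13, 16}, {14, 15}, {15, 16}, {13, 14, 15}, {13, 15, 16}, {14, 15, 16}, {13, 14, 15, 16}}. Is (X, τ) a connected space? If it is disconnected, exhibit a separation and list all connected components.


(X, τ) is disconnected; components = [{13}, {16}, {14, 15}].

Find clopen sets (U ∈ τ with X ∖ U ∈ τ):
  U = ∅, X ∖ U = {13, 14, 15, 16} — both open, so U is clopen.
  U = {13}, X ∖ U = {14, 15, 16} — both open, so U is clopen.
  U = {16}, X ∖ U = {13, 14, 15} — both open, so U is clopen.
  U = {13, 16}, X ∖ U = {14, 15} — both open, so U is clopen.
  U = {14, 15}, X ∖ U = {13, 16} — both open, so U is clopen.
  U = {13, 14, 15}, X ∖ U = {16} — both open, so U is clopen.
  U = {14, 15, 16}, X ∖ U = {13} — both open, so U is clopen.
  U = {13, 14, 15, 16}, X ∖ U = ∅ — both open, so U is clopen.
Nontrivial clopen(s) exist: e.g. {14, 15, 16}. So (X, τ) is disconnected.
Compute connected components by grouping points that agree on all clopens:
  component: {13}
  component: {16}
  component: {14, 15}


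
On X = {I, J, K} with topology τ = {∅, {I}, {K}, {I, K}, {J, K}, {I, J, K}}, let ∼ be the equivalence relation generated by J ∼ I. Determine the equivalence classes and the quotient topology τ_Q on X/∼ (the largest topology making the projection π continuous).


X/∼ = {[I=J], [K]}; |τ_Q| = 3.

Equivalence classes: [I=J], [K].
Quotient map π: X → X/∼ sends I ↦ [I=J], J ↦ [I=J], K ↦ [K].
For each subset V ⊆ X/∼, compute π^{-1}(V) ⊆ X and check whether π^{-1}(V) ∈ τ. V is open in τ_Q iff π^{-1}(V) ∈ τ.
  V = {}: π^{-1}(V) = ∅ ∈ τ ✓.
  V = {[I=J]}: π^{-1}(V) = {I, J} ∉ τ ✗.
  V = {[K]}: π^{-1}(V) = {K} ∈ τ ✓.
  V = {[I=J], [K]}: π^{-1}(V) = {I, J, K} ∈ τ ✓.
Open sets in the quotient: τ_Q = {{}, {[K]}, {[I=J], [K]}} (3 elements).


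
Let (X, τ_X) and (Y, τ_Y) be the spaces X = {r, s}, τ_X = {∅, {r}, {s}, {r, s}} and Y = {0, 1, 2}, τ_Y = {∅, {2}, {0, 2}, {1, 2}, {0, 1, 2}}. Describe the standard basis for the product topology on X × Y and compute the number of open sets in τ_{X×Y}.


Basis B = {∅ × ∅, {r} × {2}, {s} × {2}, {r} × {0, 2}, {r} × {1, 2}, {r, s} × {2}, {s} × {0, 2}, {s} × {1, 2}, {r} × {0, 1, 2}, {s} × {0, 1, 2}, {r, s} × {0, 2}, {r, s} × {1, 2}, {r, s} × {0, 1, 2}}; |τ_{X×Y}| = 25.

Enumerate products U × V with U ∈ τ_X, V ∈ τ_Y (deduplicated):
  ∅ × ∅ = {} (∅)
  {r} × {2} = {(r,2)}
  {s} × {2} = {(s,2)}
  {r} × {0, 2} = {(r,0), (r,2)}
  {r} × {1, 2} = {(r,1), (r,2)}
  {r, s} × {2} = {(r,2), (s,2)}
  {s} × {0, 2} = {(s,0), (s,2)}
  {s} × {1, 2} = {(s,1), (s,2)}
  {r} × {0, 1, 2} = {(r,0), (r,1), (r,2)}
  {s} × {0, 1, 2} = {(s,0), (s,1), (s,2)}
  {r, s} × {0, 2} = {(r,0), (r,2), (s,0), (s,2)}
  {r, s} × {1, 2} = {(r,1), (r,2), (s,1), (s,2)}
  {r, s} × {0, 1, 2} = {(r,0), (r,1), (r,2), (s,0), (s,1), (s,2)}
These 13 distinct sets form the basis B.
Close under arbitrary unions to get τ_{X×Y}; counting gives |τ_{X×Y}| = 25.


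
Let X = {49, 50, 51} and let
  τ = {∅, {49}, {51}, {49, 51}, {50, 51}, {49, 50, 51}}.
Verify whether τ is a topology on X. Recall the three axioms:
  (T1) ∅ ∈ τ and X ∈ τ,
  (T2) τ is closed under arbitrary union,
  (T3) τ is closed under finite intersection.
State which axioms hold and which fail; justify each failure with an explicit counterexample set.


τ IS a topology on X.

Axiom (T1): ∅ ∈ τ? Yes; X ∈ τ? Yes.
Axiom (T2/T3): check pairwise unions and intersections of members of τ.
All pairwise intersections and unions checked — each lies in τ. Therefore τ satisfies (T1), (T2), (T3): it IS a topology on X.


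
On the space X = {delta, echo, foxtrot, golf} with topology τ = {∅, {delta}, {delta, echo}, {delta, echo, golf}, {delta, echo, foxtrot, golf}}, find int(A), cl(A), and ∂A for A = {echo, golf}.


int(A) = ∅, cl(A) = {echo, foxtrot, golf}, ∂A = {echo, foxtrot, golf}.

Closed sets in (X, τ) are complements of opens:
  closed(X, τ) = {∅, {foxtrot}, {foxtrot, golf}, {echo, foxtrot, golf}, {delta, echo, foxtrot, golf}}.
int(A) = ⋃ {U ∈ τ : U ⊆ A}. Opens contained in A: ∅.
Taking the union of these: int(A) = ∅.
cl(A) = ⋂ {C closed : A ⊆ C}. Closed sets containing A: {echo, foxtrot, golf}, {delta, echo, foxtrot, golf}.
Intersecting these: cl(A) = {echo, foxtrot, golf}.
∂A = cl(A) ∖ int(A) = {echo, foxtrot, golf} ∖ ∅ = {echo, foxtrot, golf}.


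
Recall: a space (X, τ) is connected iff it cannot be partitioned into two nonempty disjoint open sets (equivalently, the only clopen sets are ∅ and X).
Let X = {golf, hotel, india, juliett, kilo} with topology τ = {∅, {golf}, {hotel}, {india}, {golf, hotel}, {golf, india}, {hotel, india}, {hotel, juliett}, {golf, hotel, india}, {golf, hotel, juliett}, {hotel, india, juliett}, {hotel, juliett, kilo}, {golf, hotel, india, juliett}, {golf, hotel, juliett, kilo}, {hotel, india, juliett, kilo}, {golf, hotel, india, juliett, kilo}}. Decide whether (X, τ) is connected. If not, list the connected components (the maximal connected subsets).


(X, τ) is disconnected; components = [{golf}, {india}, {hotel, juliett, kilo}].

Find clopen sets (U ∈ τ with X ∖ U ∈ τ):
  U = ∅, X ∖ U = {golf, hotel, india, juliett, kilo} — both open, so U is clopen.
  U = {golf}, X ∖ U = {hotel, india, juliett, kilo} — both open, so U is clopen.
  U = {india}, X ∖ U = {golf, hotel, juliett, kilo} — both open, so U is clopen.
  U = {golf, india}, X ∖ U = {hotel, juliett, kilo} — both open, so U is clopen.
  U = {hotel, juliett, kilo}, X ∖ U = {golf, india} — both open, so U is clopen.
  U = {golf, hotel, juliett, kilo}, X ∖ U = {india} — both open, so U is clopen.
  U = {hotel, india, juliett, kilo}, X ∖ U = {golf} — both open, so U is clopen.
  U = {golf, hotel, india, juliett, kilo}, X ∖ U = ∅ — both open, so U is clopen.
Nontrivial clopen(s) exist: e.g. {golf}. So (X, τ) is disconnected.
Compute connected components by grouping points that agree on all clopens:
  component: {golf}
  component: {india}
  component: {hotel, juliett, kilo}


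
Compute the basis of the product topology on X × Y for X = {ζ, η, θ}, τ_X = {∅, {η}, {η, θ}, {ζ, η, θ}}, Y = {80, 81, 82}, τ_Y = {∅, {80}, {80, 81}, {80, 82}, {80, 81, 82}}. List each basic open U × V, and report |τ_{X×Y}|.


Basis B = {∅ × ∅, {η} × {80}, {η} × {80, 81}, {η} × {80, 82}, {η, θ} × {80}, {ζ, η, θ} × {80}, {η} × {80, 81, 82}, {η, θ} × {80, 81}, {η, θ} × {80, 82}, {ζ, η, θ} × {80, 81}, {ζ, η, θ} × {80, 82}, {η, θ} × {80, 81, 82}, {ζ, η, θ} × {80, 81, 82}}; |τ_{X×Y}| = 30.

Enumerate products U × V with U ∈ τ_X, V ∈ τ_Y (deduplicated):
  ∅ × ∅ = {} (∅)
  {η} × {80} = {(η,80)}
  {η} × {80, 81} = {(η,80), (η,81)}
  {η} × {80, 82} = {(η,80), (η,82)}
  {η, θ} × {80} = {(η,80), (θ,80)}
  {ζ, η, θ} × {80} = {(ζ,80), (η,80), (θ,80)}
  {η} × {80, 81, 82} = {(η,80), (η,81), (η,82)}
  {η, θ} × {80, 81} = {(η,80), (η,81), (θ,80), (θ,81)}
  {η, θ} × {80, 82} = {(η,80), (η,82), (θ,80), (θ,82)}
  {ζ, η, θ} × {80, 81} = {(ζ,80), (ζ,81), (η,80), (η,81), (θ,80), (θ,81)}
  {ζ, η, θ} × {80, 82} = {(ζ,80), (ζ,82), (η,80), (η,82), (θ,80), (θ,82)}
  {η, θ} × {80, 81, 82} = {(η,80), (η,81), (η,82), (θ,80), (θ,81), (θ,82)}
  {ζ, η, θ} × {80, 81, 82} = {(ζ,80), (ζ,81), (ζ,82), (η,80), (η,81), (η,82), (θ,80), (θ,81), (θ,82)}
These 13 distinct sets form the basis B.
Close under arbitrary unions to get τ_{X×Y}; counting gives |τ_{X×Y}| = 30.


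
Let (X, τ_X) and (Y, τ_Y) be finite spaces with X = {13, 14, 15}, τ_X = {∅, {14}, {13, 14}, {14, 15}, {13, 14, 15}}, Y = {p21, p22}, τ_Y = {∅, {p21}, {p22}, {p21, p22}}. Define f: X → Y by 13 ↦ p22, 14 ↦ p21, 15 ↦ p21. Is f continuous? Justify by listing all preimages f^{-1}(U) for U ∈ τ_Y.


f is NOT continuous.

Compute f^{-1}(U) for each U ∈ τ_Y:
  U = ∅: f^{-1}(U) = ∅ ∈ τ_X ✓.
  U = {p21}: f^{-1}(U) = {14, 15} ∈ τ_X ✓.
  U = {p22}: f^{-1}(U) = {13} ∉ τ_X ✗.
  U = {p21, p22}: f^{-1}(U) = {13, 14, 15} ∈ τ_X ✓.
Found U = {p22} with f^{-1}(U) = {13} not in τ_X. Therefore f is NOT continuous.


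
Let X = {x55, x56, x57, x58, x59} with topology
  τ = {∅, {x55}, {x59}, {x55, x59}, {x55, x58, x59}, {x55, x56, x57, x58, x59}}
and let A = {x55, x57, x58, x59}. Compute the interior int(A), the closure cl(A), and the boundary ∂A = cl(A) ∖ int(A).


int(A) = {x55, x58, x59}, cl(A) = {x55, x56, x57, x58, x59}, ∂A = {x56, x57}.

Closed sets in (X, τ) are complements of opens:
  closed(X, τ) = {∅, {x56, x57}, {x56, x57, x58}, {x55, x56, x57, x58}, {x56, x57, x58, x59}, {x55, x56, x57, x58, x59}}.
int(A) = ⋃ {U ∈ τ : U ⊆ A}. Opens contained in A: ∅, {x55}, {x59}, {x55, x59}, {x55, x58, x59}.
Taking the union of these: int(A) = {x55, x58, x59}.
cl(A) = ⋂ {C closed : A ⊆ C}. Closed sets containing A: {x55, x56, x57, x58, x59}.
Intersecting these: cl(A) = {x55, x56, x57, x58, x59}.
∂A = cl(A) ∖ int(A) = {x55, x56, x57, x58, x59} ∖ {x55, x58, x59} = {x56, x57}.
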